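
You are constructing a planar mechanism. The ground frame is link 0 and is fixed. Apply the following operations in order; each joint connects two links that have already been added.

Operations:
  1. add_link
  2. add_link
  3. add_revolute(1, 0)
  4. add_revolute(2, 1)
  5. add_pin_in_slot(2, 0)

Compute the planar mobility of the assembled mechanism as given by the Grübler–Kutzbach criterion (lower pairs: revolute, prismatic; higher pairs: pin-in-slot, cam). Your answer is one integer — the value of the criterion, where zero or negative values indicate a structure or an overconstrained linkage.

M = 1

(L,J1,J2)=(1,0,0); link0 fixed
link1: (2,0,0)
link2: (3,0,0)
R 1-0 [J1]: (3,1,0)
R 2-1 [J1]: (3,2,0)
PS 2-0 [J2]: (3,2,1)
Grübler: 3·2 − 2·2 − 1 = 1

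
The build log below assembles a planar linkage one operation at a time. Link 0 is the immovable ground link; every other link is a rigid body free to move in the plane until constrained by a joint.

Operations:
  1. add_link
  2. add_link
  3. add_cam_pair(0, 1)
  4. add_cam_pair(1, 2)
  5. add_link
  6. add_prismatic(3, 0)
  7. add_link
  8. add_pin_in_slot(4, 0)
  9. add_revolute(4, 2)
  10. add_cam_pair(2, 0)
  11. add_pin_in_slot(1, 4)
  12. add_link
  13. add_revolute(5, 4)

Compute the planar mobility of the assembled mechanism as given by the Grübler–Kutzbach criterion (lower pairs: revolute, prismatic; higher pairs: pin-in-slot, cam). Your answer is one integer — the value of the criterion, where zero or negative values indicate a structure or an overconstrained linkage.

M = 4

[1;0;0] (link 0 is ground)
L+ [2;0;0]
L+ [3;0;0]
C(0,1)∈J2 [3;0;1]
C(1,2)∈J2 [3;0;2]
L+ [4;0;2]
P(3,0)∈J1 [4;1;2]
L+ [5;1;2]
PS(4,0)∈J2 [5;1;3]
R(4,2)∈J1 [5;2;3]
C(2,0)∈J2 [5;2;4]
PS(1,4)∈J2 [5;2;5]
L+ [6;2;5]
R(5,4)∈J1 [6;3;5]
mobility = 15 − 6 − 5 = 4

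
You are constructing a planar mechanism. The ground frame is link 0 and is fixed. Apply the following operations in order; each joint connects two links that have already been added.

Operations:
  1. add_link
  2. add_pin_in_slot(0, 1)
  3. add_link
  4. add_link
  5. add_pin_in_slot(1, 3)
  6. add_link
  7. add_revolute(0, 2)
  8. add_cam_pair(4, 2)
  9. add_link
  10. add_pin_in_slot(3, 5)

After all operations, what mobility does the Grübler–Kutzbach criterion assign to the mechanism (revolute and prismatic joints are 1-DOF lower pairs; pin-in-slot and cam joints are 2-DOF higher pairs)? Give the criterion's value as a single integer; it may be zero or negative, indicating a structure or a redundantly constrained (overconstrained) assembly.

(L,J1,J2)=(1,0,0); link0 fixed
link1: (2,0,0)
PS 0-1 [J2]: (2,0,1)
link2: (3,0,1)
link3: (4,0,1)
PS 1-3 [J2]: (4,0,2)
link4: (5,0,2)
R 0-2 [J1]: (5,1,2)
C 4-2 [J2]: (5,1,3)
link5: (6,1,3)
PS 3-5 [J2]: (6,1,4)
Grübler: 3·5 − 2·1 − 4 = 9

M = 9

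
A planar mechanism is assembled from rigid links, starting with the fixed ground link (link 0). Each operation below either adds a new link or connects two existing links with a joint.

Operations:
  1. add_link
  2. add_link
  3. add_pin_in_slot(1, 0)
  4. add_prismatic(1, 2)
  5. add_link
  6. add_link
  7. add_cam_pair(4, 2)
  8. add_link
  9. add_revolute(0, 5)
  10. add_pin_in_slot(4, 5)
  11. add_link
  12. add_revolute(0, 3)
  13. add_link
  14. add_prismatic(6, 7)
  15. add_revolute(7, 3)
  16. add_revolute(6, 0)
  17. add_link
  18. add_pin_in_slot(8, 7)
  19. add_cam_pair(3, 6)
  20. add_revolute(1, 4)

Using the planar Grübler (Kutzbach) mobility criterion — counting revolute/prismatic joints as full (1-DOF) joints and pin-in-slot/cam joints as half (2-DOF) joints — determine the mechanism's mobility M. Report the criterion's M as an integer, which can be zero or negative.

M = 5

[1;0;0] (link 0 is ground)
L+ [2;0;0]
L+ [3;0;0]
PS(1,0)∈J2 [3;0;1]
P(1,2)∈J1 [3;1;1]
L+ [4;1;1]
L+ [5;1;1]
C(4,2)∈J2 [5;1;2]
L+ [6;1;2]
R(0,5)∈J1 [6;2;2]
PS(4,5)∈J2 [6;2;3]
L+ [7;2;3]
R(0,3)∈J1 [7;3;3]
L+ [8;3;3]
P(6,7)∈J1 [8;4;3]
R(7,3)∈J1 [8;5;3]
R(6,0)∈J1 [8;6;3]
L+ [9;6;3]
PS(8,7)∈J2 [9;6;4]
C(3,6)∈J2 [9;6;5]
R(1,4)∈J1 [9;7;5]
mobility = 24 − 14 − 5 = 5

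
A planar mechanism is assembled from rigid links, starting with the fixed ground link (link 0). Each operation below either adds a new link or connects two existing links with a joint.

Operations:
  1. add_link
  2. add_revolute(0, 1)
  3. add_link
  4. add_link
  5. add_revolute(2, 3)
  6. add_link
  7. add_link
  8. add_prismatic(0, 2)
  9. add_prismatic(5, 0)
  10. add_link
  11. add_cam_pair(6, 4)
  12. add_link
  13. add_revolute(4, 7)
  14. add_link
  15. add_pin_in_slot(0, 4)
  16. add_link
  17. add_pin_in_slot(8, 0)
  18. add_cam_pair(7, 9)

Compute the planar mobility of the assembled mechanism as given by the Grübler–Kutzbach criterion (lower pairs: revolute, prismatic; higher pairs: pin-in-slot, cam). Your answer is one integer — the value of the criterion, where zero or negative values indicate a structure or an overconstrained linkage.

[1;0;0] (link 0 is ground)
L+ [2;0;0]
R(0,1)∈J1 [2;1;0]
L+ [3;1;0]
L+ [4;1;0]
R(2,3)∈J1 [4;2;0]
L+ [5;2;0]
L+ [6;2;0]
P(0,2)∈J1 [6;3;0]
P(5,0)∈J1 [6;4;0]
L+ [7;4;0]
C(6,4)∈J2 [7;4;1]
L+ [8;4;1]
R(4,7)∈J1 [8;5;1]
L+ [9;5;1]
PS(0,4)∈J2 [9;5;2]
L+ [10;5;2]
PS(8,0)∈J2 [10;5;3]
C(7,9)∈J2 [10;5;4]
mobility = 27 − 10 − 4 = 13

M = 13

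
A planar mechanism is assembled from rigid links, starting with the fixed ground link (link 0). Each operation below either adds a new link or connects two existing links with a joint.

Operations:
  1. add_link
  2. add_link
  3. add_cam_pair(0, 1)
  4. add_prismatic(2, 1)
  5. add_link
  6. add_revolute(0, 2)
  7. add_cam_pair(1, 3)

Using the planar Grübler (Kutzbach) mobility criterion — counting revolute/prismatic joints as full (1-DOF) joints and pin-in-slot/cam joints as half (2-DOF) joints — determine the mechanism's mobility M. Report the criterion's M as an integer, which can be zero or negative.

M = 3

(L,J1,J2)=(1,0,0); link0 fixed
link1: (2,0,0)
link2: (3,0,0)
C 0-1 [J2]: (3,0,1)
P 2-1 [J1]: (3,1,1)
link3: (4,1,1)
R 0-2 [J1]: (4,2,1)
C 1-3 [J2]: (4,2,2)
Grübler: 3·3 − 2·2 − 2 = 3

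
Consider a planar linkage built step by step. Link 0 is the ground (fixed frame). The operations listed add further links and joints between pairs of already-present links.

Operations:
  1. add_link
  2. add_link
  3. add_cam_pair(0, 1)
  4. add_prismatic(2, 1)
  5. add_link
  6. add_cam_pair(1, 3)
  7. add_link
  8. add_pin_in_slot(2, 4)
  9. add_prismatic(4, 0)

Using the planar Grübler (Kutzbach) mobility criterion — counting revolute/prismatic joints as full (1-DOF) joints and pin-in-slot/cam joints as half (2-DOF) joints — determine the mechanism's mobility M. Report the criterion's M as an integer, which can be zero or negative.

L=1 J1=0 J2=0
add link → L=2 J1=0 J2=0
add link → L=3 J1=0 J2=0
C@0,1 dof=2 J2 → L=3 J1=0 J2=1
P@2,1 dof=1 J1 → L=3 J1=1 J2=1
add link → L=4 J1=1 J2=1
C@1,3 dof=2 J2 → L=4 J1=1 J2=2
add link → L=5 J1=1 J2=2
PS@2,4 dof=2 J2 → L=5 J1=1 J2=3
P@4,0 dof=1 J1 → L=5 J1=2 J2=3
M=3(L−1)−2J1−J2=3·4−2·2−3=5

M = 5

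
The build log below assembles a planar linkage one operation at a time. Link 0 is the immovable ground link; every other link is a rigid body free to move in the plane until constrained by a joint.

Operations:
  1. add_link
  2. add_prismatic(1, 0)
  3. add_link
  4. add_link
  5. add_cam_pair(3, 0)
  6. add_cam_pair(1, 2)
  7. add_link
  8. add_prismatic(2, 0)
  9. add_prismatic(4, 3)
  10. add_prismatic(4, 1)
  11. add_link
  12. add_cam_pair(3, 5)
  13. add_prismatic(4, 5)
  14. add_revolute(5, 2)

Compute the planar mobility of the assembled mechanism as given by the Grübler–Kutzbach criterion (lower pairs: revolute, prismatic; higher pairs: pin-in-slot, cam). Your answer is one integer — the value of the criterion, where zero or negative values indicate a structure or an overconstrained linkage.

M = 0

(L,J1,J2)=(1,0,0); link0 fixed
link1: (2,0,0)
P 1-0 [J1]: (2,1,0)
link2: (3,1,0)
link3: (4,1,0)
C 3-0 [J2]: (4,1,1)
C 1-2 [J2]: (4,1,2)
link4: (5,1,2)
P 2-0 [J1]: (5,2,2)
P 4-3 [J1]: (5,3,2)
P 4-1 [J1]: (5,4,2)
link5: (6,4,2)
C 3-5 [J2]: (6,4,3)
P 4-5 [J1]: (6,5,3)
R 5-2 [J1]: (6,6,3)
Grübler: 3·5 − 2·6 − 3 = 0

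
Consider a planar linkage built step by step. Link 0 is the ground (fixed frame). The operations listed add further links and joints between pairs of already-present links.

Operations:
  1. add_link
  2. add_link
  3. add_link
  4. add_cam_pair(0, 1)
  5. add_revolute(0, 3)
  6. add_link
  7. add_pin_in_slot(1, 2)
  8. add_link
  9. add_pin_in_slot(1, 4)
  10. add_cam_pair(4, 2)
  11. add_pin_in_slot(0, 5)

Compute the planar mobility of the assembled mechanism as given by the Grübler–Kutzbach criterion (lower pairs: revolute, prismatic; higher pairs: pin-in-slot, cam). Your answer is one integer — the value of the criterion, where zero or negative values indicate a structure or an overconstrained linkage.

(L,J1,J2)=(1,0,0); link0 fixed
link1: (2,0,0)
link2: (3,0,0)
link3: (4,0,0)
C 0-1 [J2]: (4,0,1)
R 0-3 [J1]: (4,1,1)
link4: (5,1,1)
PS 1-2 [J2]: (5,1,2)
link5: (6,1,2)
PS 1-4 [J2]: (6,1,3)
C 4-2 [J2]: (6,1,4)
PS 0-5 [J2]: (6,1,5)
Grübler: 3·5 − 2·1 − 5 = 8

M = 8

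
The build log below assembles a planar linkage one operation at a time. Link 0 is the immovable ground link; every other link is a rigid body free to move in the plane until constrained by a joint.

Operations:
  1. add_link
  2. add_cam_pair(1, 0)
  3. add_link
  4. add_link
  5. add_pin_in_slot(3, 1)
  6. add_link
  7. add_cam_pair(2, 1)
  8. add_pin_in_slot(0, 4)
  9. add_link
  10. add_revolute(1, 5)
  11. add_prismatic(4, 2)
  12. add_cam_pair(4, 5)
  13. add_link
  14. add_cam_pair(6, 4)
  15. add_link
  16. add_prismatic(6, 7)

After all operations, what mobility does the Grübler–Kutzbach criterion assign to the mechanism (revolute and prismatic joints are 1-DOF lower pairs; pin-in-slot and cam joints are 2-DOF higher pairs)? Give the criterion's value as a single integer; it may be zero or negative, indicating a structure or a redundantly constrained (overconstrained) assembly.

M = 9

(L,J1,J2)=(1,0,0); link0 fixed
link1: (2,0,0)
C 1-0 [J2]: (2,0,1)
link2: (3,0,1)
link3: (4,0,1)
PS 3-1 [J2]: (4,0,2)
link4: (5,0,2)
C 2-1 [J2]: (5,0,3)
PS 0-4 [J2]: (5,0,4)
link5: (6,0,4)
R 1-5 [J1]: (6,1,4)
P 4-2 [J1]: (6,2,4)
C 4-5 [J2]: (6,2,5)
link6: (7,2,5)
C 6-4 [J2]: (7,2,6)
link7: (8,2,6)
P 6-7 [J1]: (8,3,6)
Grübler: 3·7 − 2·3 − 6 = 9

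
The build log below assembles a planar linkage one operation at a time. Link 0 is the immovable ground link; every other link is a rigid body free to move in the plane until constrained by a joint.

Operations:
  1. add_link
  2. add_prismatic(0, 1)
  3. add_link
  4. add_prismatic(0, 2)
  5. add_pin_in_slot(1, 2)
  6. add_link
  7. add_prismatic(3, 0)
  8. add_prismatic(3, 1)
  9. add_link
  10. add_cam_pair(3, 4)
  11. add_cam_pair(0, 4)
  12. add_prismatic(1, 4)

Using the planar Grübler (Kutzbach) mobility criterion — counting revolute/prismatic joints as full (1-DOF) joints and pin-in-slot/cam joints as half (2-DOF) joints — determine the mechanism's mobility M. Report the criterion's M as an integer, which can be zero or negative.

L=1 J1=0 J2=0
add link → L=2 J1=0 J2=0
P@0,1 dof=1 J1 → L=2 J1=1 J2=0
add link → L=3 J1=1 J2=0
P@0,2 dof=1 J1 → L=3 J1=2 J2=0
PS@1,2 dof=2 J2 → L=3 J1=2 J2=1
add link → L=4 J1=2 J2=1
P@3,0 dof=1 J1 → L=4 J1=3 J2=1
P@3,1 dof=1 J1 → L=4 J1=4 J2=1
add link → L=5 J1=4 J2=1
C@3,4 dof=2 J2 → L=5 J1=4 J2=2
C@0,4 dof=2 J2 → L=5 J1=4 J2=3
P@1,4 dof=1 J1 → L=5 J1=5 J2=3
M=3(L−1)−2J1−J2=3·4−2·5−3=-1

M = -1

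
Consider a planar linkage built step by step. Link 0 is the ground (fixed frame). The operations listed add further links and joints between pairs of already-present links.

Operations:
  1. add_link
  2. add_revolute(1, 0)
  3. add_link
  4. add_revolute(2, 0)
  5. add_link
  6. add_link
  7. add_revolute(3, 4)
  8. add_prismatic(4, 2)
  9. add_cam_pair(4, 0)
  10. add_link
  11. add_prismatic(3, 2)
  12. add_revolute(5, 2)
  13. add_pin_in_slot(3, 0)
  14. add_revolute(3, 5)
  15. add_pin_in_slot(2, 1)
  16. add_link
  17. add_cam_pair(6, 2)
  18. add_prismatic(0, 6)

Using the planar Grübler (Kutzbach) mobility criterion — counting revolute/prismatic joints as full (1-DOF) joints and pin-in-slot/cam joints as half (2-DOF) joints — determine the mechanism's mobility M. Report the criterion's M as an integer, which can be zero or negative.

M = -2

link 0 = ground. State L|J1|J2 = 1|0|0
+link1  2|0|0
R(1,0) f=1→J1  2|1|0
+link2  3|1|0
R(2,0) f=1→J1  3|2|0
+link3  4|2|0
+link4  5|2|0
R(3,4) f=1→J1  5|3|0
P(4,2) f=1→J1  5|4|0
C(4,0) f=2→J2  5|4|1
+link5  6|4|1
P(3,2) f=1→J1  6|5|1
R(5,2) f=1→J1  6|6|1
PS(3,0) f=2→J2  6|6|2
R(3,5) f=1→J1  6|7|2
PS(2,1) f=2→J2  6|7|3
+link6  7|7|3
C(6,2) f=2→J2  7|7|4
P(0,6) f=1→J1  7|8|4
M = 3(7−1)−2·8−4 = 18−16−4 = -2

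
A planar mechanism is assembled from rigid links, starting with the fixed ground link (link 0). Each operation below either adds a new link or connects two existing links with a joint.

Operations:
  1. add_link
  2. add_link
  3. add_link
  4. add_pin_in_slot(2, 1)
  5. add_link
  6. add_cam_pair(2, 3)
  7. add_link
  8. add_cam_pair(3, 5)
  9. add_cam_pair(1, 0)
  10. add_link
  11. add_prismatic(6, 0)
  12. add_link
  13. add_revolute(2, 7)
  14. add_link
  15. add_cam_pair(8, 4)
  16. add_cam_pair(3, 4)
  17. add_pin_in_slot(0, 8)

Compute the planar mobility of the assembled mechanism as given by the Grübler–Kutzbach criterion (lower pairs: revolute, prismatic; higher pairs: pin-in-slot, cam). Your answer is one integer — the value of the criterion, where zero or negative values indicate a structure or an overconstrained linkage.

M = 13

L=1 J1=0 J2=0
add link → L=2 J1=0 J2=0
add link → L=3 J1=0 J2=0
add link → L=4 J1=0 J2=0
PS@2,1 dof=2 J2 → L=4 J1=0 J2=1
add link → L=5 J1=0 J2=1
C@2,3 dof=2 J2 → L=5 J1=0 J2=2
add link → L=6 J1=0 J2=2
C@3,5 dof=2 J2 → L=6 J1=0 J2=3
C@1,0 dof=2 J2 → L=6 J1=0 J2=4
add link → L=7 J1=0 J2=4
P@6,0 dof=1 J1 → L=7 J1=1 J2=4
add link → L=8 J1=1 J2=4
R@2,7 dof=1 J1 → L=8 J1=2 J2=4
add link → L=9 J1=2 J2=4
C@8,4 dof=2 J2 → L=9 J1=2 J2=5
C@3,4 dof=2 J2 → L=9 J1=2 J2=6
PS@0,8 dof=2 J2 → L=9 J1=2 J2=7
M=3(L−1)−2J1−J2=3·8−2·2−7=13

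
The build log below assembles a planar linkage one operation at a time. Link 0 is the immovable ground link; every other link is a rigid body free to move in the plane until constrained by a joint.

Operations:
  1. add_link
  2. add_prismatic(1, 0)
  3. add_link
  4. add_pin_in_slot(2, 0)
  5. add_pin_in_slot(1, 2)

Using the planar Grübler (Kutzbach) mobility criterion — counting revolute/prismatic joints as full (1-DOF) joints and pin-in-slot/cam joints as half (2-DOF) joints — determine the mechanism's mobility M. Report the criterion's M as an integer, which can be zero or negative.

L=1 J1=0 J2=0
add link → L=2 J1=0 J2=0
P@1,0 dof=1 J1 → L=2 J1=1 J2=0
add link → L=3 J1=1 J2=0
PS@2,0 dof=2 J2 → L=3 J1=1 J2=1
PS@1,2 dof=2 J2 → L=3 J1=1 J2=2
M=3(L−1)−2J1−J2=3·2−2·1−2=2

M = 2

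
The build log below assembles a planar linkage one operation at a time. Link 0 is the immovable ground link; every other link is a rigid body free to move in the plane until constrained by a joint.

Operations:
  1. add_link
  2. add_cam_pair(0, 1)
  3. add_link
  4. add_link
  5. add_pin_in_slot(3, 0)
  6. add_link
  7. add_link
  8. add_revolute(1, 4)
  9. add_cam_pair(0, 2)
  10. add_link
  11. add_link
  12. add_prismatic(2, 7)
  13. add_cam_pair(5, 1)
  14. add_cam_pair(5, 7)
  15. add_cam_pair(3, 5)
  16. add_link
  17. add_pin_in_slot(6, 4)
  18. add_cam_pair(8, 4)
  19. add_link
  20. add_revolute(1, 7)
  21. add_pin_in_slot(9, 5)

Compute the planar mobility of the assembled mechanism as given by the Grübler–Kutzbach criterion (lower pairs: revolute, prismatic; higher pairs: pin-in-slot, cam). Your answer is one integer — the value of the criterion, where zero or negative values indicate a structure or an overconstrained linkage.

[1;0;0] (link 0 is ground)
L+ [2;0;0]
C(0,1)∈J2 [2;0;1]
L+ [3;0;1]
L+ [4;0;1]
PS(3,0)∈J2 [4;0;2]
L+ [5;0;2]
L+ [6;0;2]
R(1,4)∈J1 [6;1;2]
C(0,2)∈J2 [6;1;3]
L+ [7;1;3]
L+ [8;1;3]
P(2,7)∈J1 [8;2;3]
C(5,1)∈J2 [8;2;4]
C(5,7)∈J2 [8;2;5]
C(3,5)∈J2 [8;2;6]
L+ [9;2;6]
PS(6,4)∈J2 [9;2;7]
C(8,4)∈J2 [9;2;8]
L+ [10;2;8]
R(1,7)∈J1 [10;3;8]
PS(9,5)∈J2 [10;3;9]
mobility = 27 − 6 − 9 = 12

M = 12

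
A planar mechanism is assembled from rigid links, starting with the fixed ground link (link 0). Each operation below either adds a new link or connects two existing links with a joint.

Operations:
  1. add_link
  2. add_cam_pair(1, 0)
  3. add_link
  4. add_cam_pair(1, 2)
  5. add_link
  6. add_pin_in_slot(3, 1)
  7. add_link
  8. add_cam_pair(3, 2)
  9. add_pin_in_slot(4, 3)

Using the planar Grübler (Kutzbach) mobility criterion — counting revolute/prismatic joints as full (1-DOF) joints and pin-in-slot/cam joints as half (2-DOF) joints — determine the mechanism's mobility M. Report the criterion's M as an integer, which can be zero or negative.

L=1 J1=0 J2=0
add link → L=2 J1=0 J2=0
C@1,0 dof=2 J2 → L=2 J1=0 J2=1
add link → L=3 J1=0 J2=1
C@1,2 dof=2 J2 → L=3 J1=0 J2=2
add link → L=4 J1=0 J2=2
PS@3,1 dof=2 J2 → L=4 J1=0 J2=3
add link → L=5 J1=0 J2=3
C@3,2 dof=2 J2 → L=5 J1=0 J2=4
PS@4,3 dof=2 J2 → L=5 J1=0 J2=5
M=3(L−1)−2J1−J2=3·4−2·0−5=7

M = 7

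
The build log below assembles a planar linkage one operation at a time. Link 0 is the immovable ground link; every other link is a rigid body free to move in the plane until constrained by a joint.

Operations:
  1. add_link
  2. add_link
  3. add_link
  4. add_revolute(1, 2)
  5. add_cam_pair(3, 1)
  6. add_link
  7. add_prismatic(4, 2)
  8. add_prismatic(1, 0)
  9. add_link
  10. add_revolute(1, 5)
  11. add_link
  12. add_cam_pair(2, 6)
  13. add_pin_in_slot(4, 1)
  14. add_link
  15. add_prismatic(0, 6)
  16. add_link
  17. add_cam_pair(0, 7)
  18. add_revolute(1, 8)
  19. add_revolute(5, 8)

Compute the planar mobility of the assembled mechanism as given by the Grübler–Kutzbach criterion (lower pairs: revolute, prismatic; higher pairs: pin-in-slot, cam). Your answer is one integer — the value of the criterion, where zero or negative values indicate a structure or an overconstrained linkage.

(L,J1,J2)=(1,0,0); link0 fixed
link1: (2,0,0)
link2: (3,0,0)
link3: (4,0,0)
R 1-2 [J1]: (4,1,0)
C 3-1 [J2]: (4,1,1)
link4: (5,1,1)
P 4-2 [J1]: (5,2,1)
P 1-0 [J1]: (5,3,1)
link5: (6,3,1)
R 1-5 [J1]: (6,4,1)
link6: (7,4,1)
C 2-6 [J2]: (7,4,2)
PS 4-1 [J2]: (7,4,3)
link7: (8,4,3)
P 0-6 [J1]: (8,5,3)
link8: (9,5,3)
C 0-7 [J2]: (9,5,4)
R 1-8 [J1]: (9,6,4)
R 5-8 [J1]: (9,7,4)
Grübler: 3·8 − 2·7 − 4 = 6

M = 6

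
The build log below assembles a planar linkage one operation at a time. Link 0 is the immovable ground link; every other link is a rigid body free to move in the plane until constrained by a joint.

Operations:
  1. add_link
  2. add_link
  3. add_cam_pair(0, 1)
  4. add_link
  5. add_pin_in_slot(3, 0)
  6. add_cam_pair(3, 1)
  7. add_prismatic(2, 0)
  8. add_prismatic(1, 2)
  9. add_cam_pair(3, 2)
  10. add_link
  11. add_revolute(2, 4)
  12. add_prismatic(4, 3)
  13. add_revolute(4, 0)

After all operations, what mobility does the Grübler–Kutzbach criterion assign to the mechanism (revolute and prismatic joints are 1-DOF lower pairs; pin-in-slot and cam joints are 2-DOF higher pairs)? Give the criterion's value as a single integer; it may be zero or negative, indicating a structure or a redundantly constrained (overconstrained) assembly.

M = -2

(L,J1,J2)=(1,0,0); link0 fixed
link1: (2,0,0)
link2: (3,0,0)
C 0-1 [J2]: (3,0,1)
link3: (4,0,1)
PS 3-0 [J2]: (4,0,2)
C 3-1 [J2]: (4,0,3)
P 2-0 [J1]: (4,1,3)
P 1-2 [J1]: (4,2,3)
C 3-2 [J2]: (4,2,4)
link4: (5,2,4)
R 2-4 [J1]: (5,3,4)
P 4-3 [J1]: (5,4,4)
R 4-0 [J1]: (5,5,4)
Grübler: 3·4 − 2·5 − 4 = -2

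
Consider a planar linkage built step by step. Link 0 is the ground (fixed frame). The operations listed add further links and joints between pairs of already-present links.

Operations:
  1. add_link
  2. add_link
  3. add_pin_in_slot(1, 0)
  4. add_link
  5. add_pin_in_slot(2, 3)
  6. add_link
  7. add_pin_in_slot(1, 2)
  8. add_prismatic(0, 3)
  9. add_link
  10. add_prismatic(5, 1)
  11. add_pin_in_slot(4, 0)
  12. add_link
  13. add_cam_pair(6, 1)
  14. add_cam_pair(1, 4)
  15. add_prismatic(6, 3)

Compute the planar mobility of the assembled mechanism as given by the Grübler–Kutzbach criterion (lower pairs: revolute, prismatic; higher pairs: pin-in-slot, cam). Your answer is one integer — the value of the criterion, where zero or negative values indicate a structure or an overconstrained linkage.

link 0 = ground. State L|J1|J2 = 1|0|0
+link1  2|0|0
+link2  3|0|0
PS(1,0) f=2→J2  3|0|1
+link3  4|0|1
PS(2,3) f=2→J2  4|0|2
+link4  5|0|2
PS(1,2) f=2→J2  5|0|3
P(0,3) f=1→J1  5|1|3
+link5  6|1|3
P(5,1) f=1→J1  6|2|3
PS(4,0) f=2→J2  6|2|4
+link6  7|2|4
C(6,1) f=2→J2  7|2|5
C(1,4) f=2→J2  7|2|6
P(6,3) f=1→J1  7|3|6
M = 3(7−1)−2·3−6 = 18−6−6 = 6

M = 6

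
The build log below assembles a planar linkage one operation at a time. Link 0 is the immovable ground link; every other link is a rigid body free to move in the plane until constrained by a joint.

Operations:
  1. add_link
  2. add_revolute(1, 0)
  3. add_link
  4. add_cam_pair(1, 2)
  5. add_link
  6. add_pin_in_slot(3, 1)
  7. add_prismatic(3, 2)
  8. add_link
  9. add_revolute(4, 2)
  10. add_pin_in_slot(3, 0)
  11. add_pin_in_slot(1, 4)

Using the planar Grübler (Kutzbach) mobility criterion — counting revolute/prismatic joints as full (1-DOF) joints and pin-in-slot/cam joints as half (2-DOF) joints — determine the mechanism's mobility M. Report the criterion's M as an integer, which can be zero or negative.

M = 2

L=1 J1=0 J2=0
add link → L=2 J1=0 J2=0
R@1,0 dof=1 J1 → L=2 J1=1 J2=0
add link → L=3 J1=1 J2=0
C@1,2 dof=2 J2 → L=3 J1=1 J2=1
add link → L=4 J1=1 J2=1
PS@3,1 dof=2 J2 → L=4 J1=1 J2=2
P@3,2 dof=1 J1 → L=4 J1=2 J2=2
add link → L=5 J1=2 J2=2
R@4,2 dof=1 J1 → L=5 J1=3 J2=2
PS@3,0 dof=2 J2 → L=5 J1=3 J2=3
PS@1,4 dof=2 J2 → L=5 J1=3 J2=4
M=3(L−1)−2J1−J2=3·4−2·3−4=2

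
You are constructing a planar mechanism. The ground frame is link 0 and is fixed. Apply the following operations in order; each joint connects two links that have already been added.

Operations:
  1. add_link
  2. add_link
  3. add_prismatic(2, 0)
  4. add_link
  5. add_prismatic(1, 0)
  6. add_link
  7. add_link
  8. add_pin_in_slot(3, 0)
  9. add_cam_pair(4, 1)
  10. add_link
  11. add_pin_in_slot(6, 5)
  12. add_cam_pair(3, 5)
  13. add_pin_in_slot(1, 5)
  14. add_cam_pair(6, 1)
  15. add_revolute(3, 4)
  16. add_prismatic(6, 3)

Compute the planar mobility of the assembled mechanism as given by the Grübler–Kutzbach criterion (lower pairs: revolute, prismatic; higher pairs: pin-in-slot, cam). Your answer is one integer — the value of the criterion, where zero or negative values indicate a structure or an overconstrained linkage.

M = 4

[1;0;0] (link 0 is ground)
L+ [2;0;0]
L+ [3;0;0]
P(2,0)∈J1 [3;1;0]
L+ [4;1;0]
P(1,0)∈J1 [4;2;0]
L+ [5;2;0]
L+ [6;2;0]
PS(3,0)∈J2 [6;2;1]
C(4,1)∈J2 [6;2;2]
L+ [7;2;2]
PS(6,5)∈J2 [7;2;3]
C(3,5)∈J2 [7;2;4]
PS(1,5)∈J2 [7;2;5]
C(6,1)∈J2 [7;2;6]
R(3,4)∈J1 [7;3;6]
P(6,3)∈J1 [7;4;6]
mobility = 18 − 8 − 6 = 4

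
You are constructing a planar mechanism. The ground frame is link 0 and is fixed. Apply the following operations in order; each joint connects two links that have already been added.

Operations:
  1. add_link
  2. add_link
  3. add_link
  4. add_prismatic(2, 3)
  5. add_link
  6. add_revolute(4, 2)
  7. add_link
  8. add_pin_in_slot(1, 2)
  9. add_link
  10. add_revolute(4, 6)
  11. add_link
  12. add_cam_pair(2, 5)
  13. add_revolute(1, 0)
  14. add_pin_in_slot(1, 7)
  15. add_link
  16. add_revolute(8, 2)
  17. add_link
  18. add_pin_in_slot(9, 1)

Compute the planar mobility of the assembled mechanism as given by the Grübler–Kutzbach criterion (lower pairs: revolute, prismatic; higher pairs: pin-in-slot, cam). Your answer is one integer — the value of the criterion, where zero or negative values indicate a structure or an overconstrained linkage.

M = 13

[1;0;0] (link 0 is ground)
L+ [2;0;0]
L+ [3;0;0]
L+ [4;0;0]
P(2,3)∈J1 [4;1;0]
L+ [5;1;0]
R(4,2)∈J1 [5;2;0]
L+ [6;2;0]
PS(1,2)∈J2 [6;2;1]
L+ [7;2;1]
R(4,6)∈J1 [7;3;1]
L+ [8;3;1]
C(2,5)∈J2 [8;3;2]
R(1,0)∈J1 [8;4;2]
PS(1,7)∈J2 [8;4;3]
L+ [9;4;3]
R(8,2)∈J1 [9;5;3]
L+ [10;5;3]
PS(9,1)∈J2 [10;5;4]
mobility = 27 − 10 − 4 = 13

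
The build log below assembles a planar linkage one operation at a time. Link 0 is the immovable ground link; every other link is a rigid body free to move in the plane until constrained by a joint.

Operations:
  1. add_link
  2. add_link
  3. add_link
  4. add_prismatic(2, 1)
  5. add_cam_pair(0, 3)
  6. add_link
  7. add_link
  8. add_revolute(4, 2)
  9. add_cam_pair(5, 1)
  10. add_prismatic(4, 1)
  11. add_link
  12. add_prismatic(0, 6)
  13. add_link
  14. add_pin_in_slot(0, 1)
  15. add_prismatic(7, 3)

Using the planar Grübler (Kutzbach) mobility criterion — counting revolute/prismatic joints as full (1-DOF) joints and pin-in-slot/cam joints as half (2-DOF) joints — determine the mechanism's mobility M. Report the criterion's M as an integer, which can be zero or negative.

[1;0;0] (link 0 is ground)
L+ [2;0;0]
L+ [3;0;0]
L+ [4;0;0]
P(2,1)∈J1 [4;1;0]
C(0,3)∈J2 [4;1;1]
L+ [5;1;1]
L+ [6;1;1]
R(4,2)∈J1 [6;2;1]
C(5,1)∈J2 [6;2;2]
P(4,1)∈J1 [6;3;2]
L+ [7;3;2]
P(0,6)∈J1 [7;4;2]
L+ [8;4;2]
PS(0,1)∈J2 [8;4;3]
P(7,3)∈J1 [8;5;3]
mobility = 21 − 10 − 3 = 8

M = 8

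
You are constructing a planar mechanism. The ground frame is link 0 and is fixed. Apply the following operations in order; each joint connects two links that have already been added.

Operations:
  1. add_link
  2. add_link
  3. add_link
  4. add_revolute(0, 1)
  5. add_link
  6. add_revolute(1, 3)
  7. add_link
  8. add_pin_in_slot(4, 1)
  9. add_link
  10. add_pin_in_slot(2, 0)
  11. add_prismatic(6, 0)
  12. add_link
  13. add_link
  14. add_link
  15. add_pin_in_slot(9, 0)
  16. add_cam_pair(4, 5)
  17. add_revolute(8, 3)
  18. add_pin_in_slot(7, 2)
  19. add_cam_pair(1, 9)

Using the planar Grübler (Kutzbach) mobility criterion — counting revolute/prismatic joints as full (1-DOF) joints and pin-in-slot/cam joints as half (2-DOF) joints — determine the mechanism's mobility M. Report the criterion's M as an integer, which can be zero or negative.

[1;0;0] (link 0 is ground)
L+ [2;0;0]
L+ [3;0;0]
L+ [4;0;0]
R(0,1)∈J1 [4;1;0]
L+ [5;1;0]
R(1,3)∈J1 [5;2;0]
L+ [6;2;0]
PS(4,1)∈J2 [6;2;1]
L+ [7;2;1]
PS(2,0)∈J2 [7;2;2]
P(6,0)∈J1 [7;3;2]
L+ [8;3;2]
L+ [9;3;2]
L+ [10;3;2]
PS(9,0)∈J2 [10;3;3]
C(4,5)∈J2 [10;3;4]
R(8,3)∈J1 [10;4;4]
PS(7,2)∈J2 [10;4;5]
C(1,9)∈J2 [10;4;6]
mobility = 27 − 8 − 6 = 13

M = 13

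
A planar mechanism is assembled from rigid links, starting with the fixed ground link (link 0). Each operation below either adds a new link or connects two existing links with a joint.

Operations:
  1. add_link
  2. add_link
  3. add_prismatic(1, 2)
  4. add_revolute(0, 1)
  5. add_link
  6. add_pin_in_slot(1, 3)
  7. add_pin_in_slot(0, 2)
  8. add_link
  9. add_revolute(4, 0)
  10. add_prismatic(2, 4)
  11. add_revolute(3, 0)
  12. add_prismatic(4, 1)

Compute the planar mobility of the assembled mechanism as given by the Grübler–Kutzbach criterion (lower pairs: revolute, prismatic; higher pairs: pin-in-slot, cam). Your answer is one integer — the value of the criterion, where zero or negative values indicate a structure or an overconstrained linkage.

[1;0;0] (link 0 is ground)
L+ [2;0;0]
L+ [3;0;0]
P(1,2)∈J1 [3;1;0]
R(0,1)∈J1 [3;2;0]
L+ [4;2;0]
PS(1,3)∈J2 [4;2;1]
PS(0,2)∈J2 [4;2;2]
L+ [5;2;2]
R(4,0)∈J1 [5;3;2]
P(2,4)∈J1 [5;4;2]
R(3,0)∈J1 [5;5;2]
P(4,1)∈J1 [5;6;2]
mobility = 12 − 12 − 2 = -2

M = -2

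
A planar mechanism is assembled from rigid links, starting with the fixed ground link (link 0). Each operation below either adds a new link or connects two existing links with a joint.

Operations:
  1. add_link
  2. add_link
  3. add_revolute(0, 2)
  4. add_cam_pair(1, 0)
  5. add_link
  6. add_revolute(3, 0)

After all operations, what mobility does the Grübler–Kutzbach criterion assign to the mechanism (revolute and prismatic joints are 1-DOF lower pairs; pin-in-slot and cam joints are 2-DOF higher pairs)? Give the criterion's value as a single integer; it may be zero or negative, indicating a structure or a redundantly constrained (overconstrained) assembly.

L=1 J1=0 J2=0
add link → L=2 J1=0 J2=0
add link → L=3 J1=0 J2=0
R@0,2 dof=1 J1 → L=3 J1=1 J2=0
C@1,0 dof=2 J2 → L=3 J1=1 J2=1
add link → L=4 J1=1 J2=1
R@3,0 dof=1 J1 → L=4 J1=2 J2=1
M=3(L−1)−2J1−J2=3·3−2·2−1=4

M = 4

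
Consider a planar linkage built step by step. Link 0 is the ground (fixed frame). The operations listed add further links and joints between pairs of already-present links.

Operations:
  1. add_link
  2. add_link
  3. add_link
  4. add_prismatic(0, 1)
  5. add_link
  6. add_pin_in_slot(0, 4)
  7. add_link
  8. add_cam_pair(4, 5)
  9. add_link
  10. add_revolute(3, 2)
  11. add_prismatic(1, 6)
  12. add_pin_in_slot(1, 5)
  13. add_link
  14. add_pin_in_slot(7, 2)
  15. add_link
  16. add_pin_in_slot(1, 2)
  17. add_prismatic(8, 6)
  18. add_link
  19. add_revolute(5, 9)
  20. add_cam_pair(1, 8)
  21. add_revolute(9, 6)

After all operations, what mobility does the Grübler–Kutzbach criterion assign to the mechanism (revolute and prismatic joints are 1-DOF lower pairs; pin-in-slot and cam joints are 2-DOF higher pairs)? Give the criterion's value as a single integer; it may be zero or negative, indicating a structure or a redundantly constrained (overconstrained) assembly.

M = 9

L=1 J1=0 J2=0
add link → L=2 J1=0 J2=0
add link → L=3 J1=0 J2=0
add link → L=4 J1=0 J2=0
P@0,1 dof=1 J1 → L=4 J1=1 J2=0
add link → L=5 J1=1 J2=0
PS@0,4 dof=2 J2 → L=5 J1=1 J2=1
add link → L=6 J1=1 J2=1
C@4,5 dof=2 J2 → L=6 J1=1 J2=2
add link → L=7 J1=1 J2=2
R@3,2 dof=1 J1 → L=7 J1=2 J2=2
P@1,6 dof=1 J1 → L=7 J1=3 J2=2
PS@1,5 dof=2 J2 → L=7 J1=3 J2=3
add link → L=8 J1=3 J2=3
PS@7,2 dof=2 J2 → L=8 J1=3 J2=4
add link → L=9 J1=3 J2=4
PS@1,2 dof=2 J2 → L=9 J1=3 J2=5
P@8,6 dof=1 J1 → L=9 J1=4 J2=5
add link → L=10 J1=4 J2=5
R@5,9 dof=1 J1 → L=10 J1=5 J2=5
C@1,8 dof=2 J2 → L=10 J1=5 J2=6
R@9,6 dof=1 J1 → L=10 J1=6 J2=6
M=3(L−1)−2J1−J2=3·9−2·6−6=9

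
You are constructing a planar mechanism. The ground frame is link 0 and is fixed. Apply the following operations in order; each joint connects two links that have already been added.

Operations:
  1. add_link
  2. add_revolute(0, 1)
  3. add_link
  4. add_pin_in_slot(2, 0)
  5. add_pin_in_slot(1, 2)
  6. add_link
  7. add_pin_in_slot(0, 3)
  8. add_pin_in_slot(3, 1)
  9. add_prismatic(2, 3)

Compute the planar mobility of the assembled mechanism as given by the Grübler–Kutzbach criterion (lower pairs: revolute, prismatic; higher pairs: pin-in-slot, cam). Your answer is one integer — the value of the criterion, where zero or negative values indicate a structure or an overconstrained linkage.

link 0 = ground. State L|J1|J2 = 1|0|0
+link1  2|0|0
R(0,1) f=1→J1  2|1|0
+link2  3|1|0
PS(2,0) f=2→J2  3|1|1
PS(1,2) f=2→J2  3|1|2
+link3  4|1|2
PS(0,3) f=2→J2  4|1|3
PS(3,1) f=2→J2  4|1|4
P(2,3) f=1→J1  4|2|4
M = 3(4−1)−2·2−4 = 9−4−4 = 1

M = 1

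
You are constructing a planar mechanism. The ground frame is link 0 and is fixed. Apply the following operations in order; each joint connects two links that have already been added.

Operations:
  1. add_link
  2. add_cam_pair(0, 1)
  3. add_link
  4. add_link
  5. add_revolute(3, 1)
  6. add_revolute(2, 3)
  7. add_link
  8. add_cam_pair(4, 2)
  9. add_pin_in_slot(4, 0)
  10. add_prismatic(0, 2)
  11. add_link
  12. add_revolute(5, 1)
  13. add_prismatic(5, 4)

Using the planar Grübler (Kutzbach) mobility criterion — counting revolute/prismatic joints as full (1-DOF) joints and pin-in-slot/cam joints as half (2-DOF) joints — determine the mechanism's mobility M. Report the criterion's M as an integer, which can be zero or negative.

M = 2

(L,J1,J2)=(1,0,0); link0 fixed
link1: (2,0,0)
C 0-1 [J2]: (2,0,1)
link2: (3,0,1)
link3: (4,0,1)
R 3-1 [J1]: (4,1,1)
R 2-3 [J1]: (4,2,1)
link4: (5,2,1)
C 4-2 [J2]: (5,2,2)
PS 4-0 [J2]: (5,2,3)
P 0-2 [J1]: (5,3,3)
link5: (6,3,3)
R 5-1 [J1]: (6,4,3)
P 5-4 [J1]: (6,5,3)
Grübler: 3·5 − 2·5 − 3 = 2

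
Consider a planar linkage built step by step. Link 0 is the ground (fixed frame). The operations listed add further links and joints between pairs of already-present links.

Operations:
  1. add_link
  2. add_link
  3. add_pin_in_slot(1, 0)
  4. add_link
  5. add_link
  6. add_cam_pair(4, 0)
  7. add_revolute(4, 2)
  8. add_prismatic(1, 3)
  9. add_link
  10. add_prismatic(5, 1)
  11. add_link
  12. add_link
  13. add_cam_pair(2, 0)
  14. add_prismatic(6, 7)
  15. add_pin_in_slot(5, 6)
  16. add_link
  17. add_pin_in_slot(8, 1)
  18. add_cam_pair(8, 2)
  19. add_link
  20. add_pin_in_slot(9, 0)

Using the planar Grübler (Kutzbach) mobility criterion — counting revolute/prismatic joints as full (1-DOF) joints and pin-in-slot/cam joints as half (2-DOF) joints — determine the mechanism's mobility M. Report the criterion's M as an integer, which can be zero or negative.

[1;0;0] (link 0 is ground)
L+ [2;0;0]
L+ [3;0;0]
PS(1,0)∈J2 [3;0;1]
L+ [4;0;1]
L+ [5;0;1]
C(4,0)∈J2 [5;0;2]
R(4,2)∈J1 [5;1;2]
P(1,3)∈J1 [5;2;2]
L+ [6;2;2]
P(5,1)∈J1 [6;3;2]
L+ [7;3;2]
L+ [8;3;2]
C(2,0)∈J2 [8;3;3]
P(6,7)∈J1 [8;4;3]
PS(5,6)∈J2 [8;4;4]
L+ [9;4;4]
PS(8,1)∈J2 [9;4;5]
C(8,2)∈J2 [9;4;6]
L+ [10;4;6]
PS(9,0)∈J2 [10;4;7]
mobility = 27 − 8 − 7 = 12

M = 12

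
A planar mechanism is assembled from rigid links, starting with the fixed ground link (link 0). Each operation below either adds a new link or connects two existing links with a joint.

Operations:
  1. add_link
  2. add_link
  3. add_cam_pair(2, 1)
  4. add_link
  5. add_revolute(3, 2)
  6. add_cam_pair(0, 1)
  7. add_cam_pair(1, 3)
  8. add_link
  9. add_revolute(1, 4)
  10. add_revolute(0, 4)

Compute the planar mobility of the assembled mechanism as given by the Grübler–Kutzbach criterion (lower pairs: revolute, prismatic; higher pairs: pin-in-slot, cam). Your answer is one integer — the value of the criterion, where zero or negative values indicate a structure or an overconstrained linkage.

[1;0;0] (link 0 is ground)
L+ [2;0;0]
L+ [3;0;0]
C(2,1)∈J2 [3;0;1]
L+ [4;0;1]
R(3,2)∈J1 [4;1;1]
C(0,1)∈J2 [4;1;2]
C(1,3)∈J2 [4;1;3]
L+ [5;1;3]
R(1,4)∈J1 [5;2;3]
R(0,4)∈J1 [5;3;3]
mobility = 12 − 6 − 3 = 3

M = 3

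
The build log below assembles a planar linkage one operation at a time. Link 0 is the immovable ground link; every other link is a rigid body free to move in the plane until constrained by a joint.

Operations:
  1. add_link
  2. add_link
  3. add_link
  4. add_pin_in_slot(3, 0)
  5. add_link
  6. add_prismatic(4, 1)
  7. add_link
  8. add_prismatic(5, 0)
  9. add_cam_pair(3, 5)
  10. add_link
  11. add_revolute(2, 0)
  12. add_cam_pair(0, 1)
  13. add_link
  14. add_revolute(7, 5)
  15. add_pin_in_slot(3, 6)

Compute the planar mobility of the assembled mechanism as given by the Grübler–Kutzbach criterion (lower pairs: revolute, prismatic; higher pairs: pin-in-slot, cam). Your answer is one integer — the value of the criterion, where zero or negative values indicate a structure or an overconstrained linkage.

(L,J1,J2)=(1,0,0); link0 fixed
link1: (2,0,0)
link2: (3,0,0)
link3: (4,0,0)
PS 3-0 [J2]: (4,0,1)
link4: (5,0,1)
P 4-1 [J1]: (5,1,1)
link5: (6,1,1)
P 5-0 [J1]: (6,2,1)
C 3-5 [J2]: (6,2,2)
link6: (7,2,2)
R 2-0 [J1]: (7,3,2)
C 0-1 [J2]: (7,3,3)
link7: (8,3,3)
R 7-5 [J1]: (8,4,3)
PS 3-6 [J2]: (8,4,4)
Grübler: 3·7 − 2·4 − 4 = 9

M = 9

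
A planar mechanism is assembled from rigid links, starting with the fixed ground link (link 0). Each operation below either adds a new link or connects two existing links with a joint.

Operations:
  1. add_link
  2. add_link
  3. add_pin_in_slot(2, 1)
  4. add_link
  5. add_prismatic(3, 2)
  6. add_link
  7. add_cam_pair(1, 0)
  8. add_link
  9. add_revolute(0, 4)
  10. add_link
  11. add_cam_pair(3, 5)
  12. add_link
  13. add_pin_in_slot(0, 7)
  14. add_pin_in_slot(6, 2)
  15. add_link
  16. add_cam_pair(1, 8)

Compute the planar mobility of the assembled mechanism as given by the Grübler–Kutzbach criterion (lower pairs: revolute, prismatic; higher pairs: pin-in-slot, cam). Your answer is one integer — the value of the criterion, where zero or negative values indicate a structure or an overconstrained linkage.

M = 14

[1;0;0] (link 0 is ground)
L+ [2;0;0]
L+ [3;0;0]
PS(2,1)∈J2 [3;0;1]
L+ [4;0;1]
P(3,2)∈J1 [4;1;1]
L+ [5;1;1]
C(1,0)∈J2 [5;1;2]
L+ [6;1;2]
R(0,4)∈J1 [6;2;2]
L+ [7;2;2]
C(3,5)∈J2 [7;2;3]
L+ [8;2;3]
PS(0,7)∈J2 [8;2;4]
PS(6,2)∈J2 [8;2;5]
L+ [9;2;5]
C(1,8)∈J2 [9;2;6]
mobility = 24 − 4 − 6 = 14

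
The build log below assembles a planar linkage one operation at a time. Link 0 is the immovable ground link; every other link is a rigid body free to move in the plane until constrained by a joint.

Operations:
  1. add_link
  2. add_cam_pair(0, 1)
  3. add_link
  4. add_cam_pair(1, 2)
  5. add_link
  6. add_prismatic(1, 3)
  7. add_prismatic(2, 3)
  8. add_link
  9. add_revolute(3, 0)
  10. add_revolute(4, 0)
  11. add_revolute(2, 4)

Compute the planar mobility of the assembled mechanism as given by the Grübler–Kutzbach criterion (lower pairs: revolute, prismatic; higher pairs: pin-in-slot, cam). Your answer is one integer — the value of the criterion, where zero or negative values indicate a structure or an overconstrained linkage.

link 0 = ground. State L|J1|J2 = 1|0|0
+link1  2|0|0
C(0,1) f=2→J2  2|0|1
+link2  3|0|1
C(1,2) f=2→J2  3|0|2
+link3  4|0|2
P(1,3) f=1→J1  4|1|2
P(2,3) f=1→J1  4|2|2
+link4  5|2|2
R(3,0) f=1→J1  5|3|2
R(4,0) f=1→J1  5|4|2
R(2,4) f=1→J1  5|5|2
M = 3(5−1)−2·5−2 = 12−10−2 = 0

M = 0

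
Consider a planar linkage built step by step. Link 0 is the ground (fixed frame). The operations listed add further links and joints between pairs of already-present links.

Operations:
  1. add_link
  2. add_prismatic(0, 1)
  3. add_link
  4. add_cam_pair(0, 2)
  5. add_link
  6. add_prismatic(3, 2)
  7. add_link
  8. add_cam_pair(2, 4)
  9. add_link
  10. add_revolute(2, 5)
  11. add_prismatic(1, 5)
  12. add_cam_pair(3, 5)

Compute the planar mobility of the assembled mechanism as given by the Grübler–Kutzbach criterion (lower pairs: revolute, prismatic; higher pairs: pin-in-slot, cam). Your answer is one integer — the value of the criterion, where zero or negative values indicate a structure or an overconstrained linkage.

M = 4

ground; <1,0,0>
#1 <2,0,0>
P:0↔1 J1 <2,1,0>
#2 <3,1,0>
C:0↔2 J2 <3,1,1>
#3 <4,1,1>
P:3↔2 J1 <4,2,1>
#4 <5,2,1>
C:2↔4 J2 <5,2,2>
#5 <6,2,2>
R:2↔5 J1 <6,3,2>
P:1↔5 J1 <6,4,2>
C:3↔5 J2 <6,4,3>
3×5 − 2×4 − 1×3 = 4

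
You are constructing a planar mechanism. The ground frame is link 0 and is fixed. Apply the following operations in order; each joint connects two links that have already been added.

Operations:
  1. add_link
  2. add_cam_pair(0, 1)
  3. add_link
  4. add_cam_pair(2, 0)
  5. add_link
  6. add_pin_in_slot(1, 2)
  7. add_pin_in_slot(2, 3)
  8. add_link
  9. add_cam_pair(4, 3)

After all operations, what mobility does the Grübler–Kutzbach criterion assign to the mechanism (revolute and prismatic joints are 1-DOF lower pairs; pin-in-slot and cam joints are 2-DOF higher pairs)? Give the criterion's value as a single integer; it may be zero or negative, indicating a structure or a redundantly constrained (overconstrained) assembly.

L=1 J1=0 J2=0
add link → L=2 J1=0 J2=0
C@0,1 dof=2 J2 → L=2 J1=0 J2=1
add link → L=3 J1=0 J2=1
C@2,0 dof=2 J2 → L=3 J1=0 J2=2
add link → L=4 J1=0 J2=2
PS@1,2 dof=2 J2 → L=4 J1=0 J2=3
PS@2,3 dof=2 J2 → L=4 J1=0 J2=4
add link → L=5 J1=0 J2=4
C@4,3 dof=2 J2 → L=5 J1=0 J2=5
M=3(L−1)−2J1−J2=3·4−2·0−5=7

M = 7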